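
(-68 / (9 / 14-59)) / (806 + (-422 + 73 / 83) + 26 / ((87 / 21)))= 134792 / 45247911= 0.00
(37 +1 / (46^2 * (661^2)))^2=1170147510057766858489 / 854746172380826896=1369.00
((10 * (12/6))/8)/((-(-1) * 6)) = 5/12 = 0.42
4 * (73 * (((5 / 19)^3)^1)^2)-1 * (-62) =2921407122 / 47045881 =62.10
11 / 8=1.38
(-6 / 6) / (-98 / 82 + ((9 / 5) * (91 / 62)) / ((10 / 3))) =127100 / 51163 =2.48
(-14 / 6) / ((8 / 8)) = -7 / 3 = -2.33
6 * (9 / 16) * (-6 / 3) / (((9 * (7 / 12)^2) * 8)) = -27 / 98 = -0.28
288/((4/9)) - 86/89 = 57586/89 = 647.03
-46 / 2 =-23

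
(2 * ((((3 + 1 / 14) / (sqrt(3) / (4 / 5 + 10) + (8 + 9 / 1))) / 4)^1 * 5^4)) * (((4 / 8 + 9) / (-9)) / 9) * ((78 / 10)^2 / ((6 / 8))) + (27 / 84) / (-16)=-67603068747 / 125835584 + 17259125 * sqrt(3) / 5898543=-532.17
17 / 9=1.89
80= 80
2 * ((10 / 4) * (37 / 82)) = 185 / 82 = 2.26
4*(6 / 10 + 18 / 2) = 192 / 5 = 38.40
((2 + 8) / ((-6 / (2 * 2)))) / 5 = -4 / 3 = -1.33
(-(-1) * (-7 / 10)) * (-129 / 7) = 12.90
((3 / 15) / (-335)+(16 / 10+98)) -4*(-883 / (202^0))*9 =53411729 / 1675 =31887.60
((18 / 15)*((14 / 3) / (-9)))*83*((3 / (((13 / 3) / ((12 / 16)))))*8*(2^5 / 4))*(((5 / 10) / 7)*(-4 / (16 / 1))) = 1992 / 65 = 30.65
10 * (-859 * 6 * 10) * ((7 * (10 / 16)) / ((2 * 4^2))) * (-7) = 15784125 / 32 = 493253.91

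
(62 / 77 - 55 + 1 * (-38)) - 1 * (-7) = -6560 / 77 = -85.19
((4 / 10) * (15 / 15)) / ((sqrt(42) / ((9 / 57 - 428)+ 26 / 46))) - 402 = -402 - 12448 * sqrt(42) / 3059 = -428.37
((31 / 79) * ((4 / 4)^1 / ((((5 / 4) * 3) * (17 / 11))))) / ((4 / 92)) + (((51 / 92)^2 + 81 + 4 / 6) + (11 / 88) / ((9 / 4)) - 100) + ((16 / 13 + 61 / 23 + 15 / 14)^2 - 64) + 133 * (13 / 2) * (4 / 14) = 191.13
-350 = -350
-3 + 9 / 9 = -2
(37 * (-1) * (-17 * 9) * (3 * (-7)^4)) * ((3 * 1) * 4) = 489314196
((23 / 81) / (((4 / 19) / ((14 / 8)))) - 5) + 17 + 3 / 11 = 208609 / 14256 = 14.63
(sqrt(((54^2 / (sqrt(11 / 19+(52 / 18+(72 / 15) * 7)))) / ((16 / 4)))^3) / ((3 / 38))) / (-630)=-41553 * sqrt(3) * 31693^(1 / 4) * 95^(3 / 4) / 1109255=-26.34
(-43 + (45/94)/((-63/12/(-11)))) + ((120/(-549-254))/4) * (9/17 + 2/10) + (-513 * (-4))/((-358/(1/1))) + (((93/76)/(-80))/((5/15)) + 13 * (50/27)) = -3131406675773693/131971678090560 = -23.73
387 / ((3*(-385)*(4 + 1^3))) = -129 / 1925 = -0.07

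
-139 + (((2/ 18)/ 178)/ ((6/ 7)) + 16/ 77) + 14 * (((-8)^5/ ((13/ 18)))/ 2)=-3057135684997/ 9621612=-317736.33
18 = 18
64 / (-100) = -16 / 25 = -0.64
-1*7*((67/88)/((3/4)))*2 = -469/33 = -14.21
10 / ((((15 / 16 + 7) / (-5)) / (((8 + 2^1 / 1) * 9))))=-72000 / 127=-566.93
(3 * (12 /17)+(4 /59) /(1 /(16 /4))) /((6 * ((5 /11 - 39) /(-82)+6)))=270149 /4390131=0.06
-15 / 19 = -0.79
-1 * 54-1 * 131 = -185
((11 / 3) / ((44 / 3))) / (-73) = -1 / 292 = -0.00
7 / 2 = 3.50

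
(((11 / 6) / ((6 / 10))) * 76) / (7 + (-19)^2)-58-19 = -126467 / 1656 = -76.37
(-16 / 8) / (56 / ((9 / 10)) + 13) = -0.03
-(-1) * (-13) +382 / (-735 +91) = -4377 / 322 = -13.59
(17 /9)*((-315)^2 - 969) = 556784 /3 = 185594.67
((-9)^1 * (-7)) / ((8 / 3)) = 189 / 8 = 23.62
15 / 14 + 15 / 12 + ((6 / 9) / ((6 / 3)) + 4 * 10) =3583 / 84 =42.65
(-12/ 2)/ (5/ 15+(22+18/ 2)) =-9/ 47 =-0.19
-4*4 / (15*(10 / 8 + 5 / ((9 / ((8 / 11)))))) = -2112 / 3275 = -0.64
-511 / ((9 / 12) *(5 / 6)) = -4088 / 5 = -817.60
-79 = -79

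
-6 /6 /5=-1 /5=-0.20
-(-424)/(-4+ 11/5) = -2120/9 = -235.56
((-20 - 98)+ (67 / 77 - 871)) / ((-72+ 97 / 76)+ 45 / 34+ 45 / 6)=98303112 / 6158075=15.96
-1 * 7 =-7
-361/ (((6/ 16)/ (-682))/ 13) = 25605008/ 3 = 8535002.67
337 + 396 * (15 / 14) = 5329 / 7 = 761.29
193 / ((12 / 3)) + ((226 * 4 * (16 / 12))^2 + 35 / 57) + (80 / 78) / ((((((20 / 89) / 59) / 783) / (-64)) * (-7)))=210423874261 / 62244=3380629.04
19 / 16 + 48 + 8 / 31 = 24525 / 496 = 49.45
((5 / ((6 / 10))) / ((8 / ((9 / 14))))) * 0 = 0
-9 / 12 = -3 / 4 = -0.75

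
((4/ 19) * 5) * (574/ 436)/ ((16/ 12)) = 4305/ 4142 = 1.04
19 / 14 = 1.36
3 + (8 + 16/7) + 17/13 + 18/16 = 11443/728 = 15.72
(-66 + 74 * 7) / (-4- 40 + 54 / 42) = -3164 / 299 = -10.58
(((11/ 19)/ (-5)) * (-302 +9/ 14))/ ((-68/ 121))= -5615489/ 90440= -62.09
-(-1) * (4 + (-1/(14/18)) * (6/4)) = 29/14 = 2.07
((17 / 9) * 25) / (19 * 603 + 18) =1 / 243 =0.00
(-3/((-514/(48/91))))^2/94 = 2592/25706733143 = 0.00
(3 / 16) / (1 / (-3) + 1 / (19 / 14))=171 / 368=0.46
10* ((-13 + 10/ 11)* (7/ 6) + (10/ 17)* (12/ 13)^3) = -168157195/ 1232517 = -136.43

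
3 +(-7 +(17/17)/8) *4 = -49/2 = -24.50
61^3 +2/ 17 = 3858679/ 17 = 226981.12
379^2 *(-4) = -574564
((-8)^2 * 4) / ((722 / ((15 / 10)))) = 192 / 361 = 0.53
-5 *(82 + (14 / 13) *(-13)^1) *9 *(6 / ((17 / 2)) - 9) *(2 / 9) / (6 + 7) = 5640 / 13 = 433.85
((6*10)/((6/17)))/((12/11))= 935/6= 155.83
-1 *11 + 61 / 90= -929 / 90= -10.32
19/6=3.17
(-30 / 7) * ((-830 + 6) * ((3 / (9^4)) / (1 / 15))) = 41200 / 1701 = 24.22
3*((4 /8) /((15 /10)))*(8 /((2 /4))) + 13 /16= 269 /16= 16.81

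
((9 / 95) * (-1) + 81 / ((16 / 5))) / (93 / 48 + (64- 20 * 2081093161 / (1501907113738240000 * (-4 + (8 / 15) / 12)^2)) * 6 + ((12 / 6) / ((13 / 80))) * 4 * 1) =296405729157878913171456 / 5114901243895122562385219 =0.06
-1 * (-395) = 395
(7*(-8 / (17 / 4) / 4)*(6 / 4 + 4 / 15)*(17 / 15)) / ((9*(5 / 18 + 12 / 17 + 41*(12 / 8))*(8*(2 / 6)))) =-6307 / 1434000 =-0.00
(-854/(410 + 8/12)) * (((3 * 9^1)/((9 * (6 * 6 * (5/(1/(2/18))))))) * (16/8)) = -549/880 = -0.62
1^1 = 1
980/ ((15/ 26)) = 5096/ 3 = 1698.67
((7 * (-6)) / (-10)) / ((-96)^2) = 7 / 15360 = 0.00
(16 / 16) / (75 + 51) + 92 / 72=1.29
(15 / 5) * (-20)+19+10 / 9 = -359 / 9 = -39.89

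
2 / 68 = 1 / 34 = 0.03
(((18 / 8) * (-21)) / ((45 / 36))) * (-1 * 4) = 756 / 5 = 151.20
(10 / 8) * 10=25 / 2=12.50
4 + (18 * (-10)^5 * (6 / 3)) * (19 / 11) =-68399956 / 11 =-6218177.82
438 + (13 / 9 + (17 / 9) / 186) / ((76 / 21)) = 18591749 / 42408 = 438.40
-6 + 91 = 85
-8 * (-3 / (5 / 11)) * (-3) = -792 / 5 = -158.40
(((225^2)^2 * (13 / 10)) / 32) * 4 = 6663515625 / 16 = 416469726.56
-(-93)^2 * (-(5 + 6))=95139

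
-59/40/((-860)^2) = -59/29584000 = -0.00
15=15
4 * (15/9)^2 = 100/9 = 11.11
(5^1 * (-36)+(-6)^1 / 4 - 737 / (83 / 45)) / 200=-96459 / 33200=-2.91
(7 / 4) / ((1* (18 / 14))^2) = 1.06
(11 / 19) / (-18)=-11 / 342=-0.03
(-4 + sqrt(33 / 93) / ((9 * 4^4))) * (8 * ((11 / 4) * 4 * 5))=-1760 + 55 * sqrt(341) / 8928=-1759.89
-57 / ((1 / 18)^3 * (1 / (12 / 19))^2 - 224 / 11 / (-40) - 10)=2632798080 / 438359921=6.01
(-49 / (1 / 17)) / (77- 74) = -833 / 3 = -277.67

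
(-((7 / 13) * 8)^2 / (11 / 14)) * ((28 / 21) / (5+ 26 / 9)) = -526848 / 131989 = -3.99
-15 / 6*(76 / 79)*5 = -950 / 79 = -12.03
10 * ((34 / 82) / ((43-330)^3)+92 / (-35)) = -25477061346 / 969236023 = -26.29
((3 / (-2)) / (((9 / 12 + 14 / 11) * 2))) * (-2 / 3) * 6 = 132 / 89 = 1.48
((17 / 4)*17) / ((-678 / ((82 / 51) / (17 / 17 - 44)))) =697 / 174924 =0.00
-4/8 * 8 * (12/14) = -24/7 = -3.43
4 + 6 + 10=20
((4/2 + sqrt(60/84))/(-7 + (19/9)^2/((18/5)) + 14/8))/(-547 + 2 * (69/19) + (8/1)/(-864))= 5983632 * sqrt(35)/90701329187 + 11967264/12957332741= 0.00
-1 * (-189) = 189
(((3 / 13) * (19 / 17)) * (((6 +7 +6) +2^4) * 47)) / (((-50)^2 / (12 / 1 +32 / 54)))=6251 / 2925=2.14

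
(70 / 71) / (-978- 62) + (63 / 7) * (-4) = -265831 / 7384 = -36.00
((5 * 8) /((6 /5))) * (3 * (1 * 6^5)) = 777600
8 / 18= 4 / 9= 0.44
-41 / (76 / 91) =-49.09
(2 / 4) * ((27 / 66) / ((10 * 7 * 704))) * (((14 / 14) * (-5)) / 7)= -0.00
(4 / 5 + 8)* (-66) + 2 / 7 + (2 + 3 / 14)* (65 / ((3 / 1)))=-111833 / 210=-532.54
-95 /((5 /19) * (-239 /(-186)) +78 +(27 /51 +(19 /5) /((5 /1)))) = -142685250 /119596607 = -1.19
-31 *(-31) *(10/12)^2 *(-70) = -840875/18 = -46715.28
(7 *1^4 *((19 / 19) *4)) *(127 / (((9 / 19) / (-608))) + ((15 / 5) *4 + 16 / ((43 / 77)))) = -4563185.32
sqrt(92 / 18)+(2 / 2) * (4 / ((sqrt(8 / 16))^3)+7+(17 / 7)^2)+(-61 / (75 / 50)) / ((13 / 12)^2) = -180136 / 8281+sqrt(46) / 3+8 * sqrt(2) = -8.18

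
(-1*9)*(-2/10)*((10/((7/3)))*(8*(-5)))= -2160/7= -308.57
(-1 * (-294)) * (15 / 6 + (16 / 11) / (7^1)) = 8757 / 11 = 796.09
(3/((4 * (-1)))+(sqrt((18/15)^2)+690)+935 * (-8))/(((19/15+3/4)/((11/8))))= -407373/88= -4629.24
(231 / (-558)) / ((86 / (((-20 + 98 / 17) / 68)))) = 9317 / 9245688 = 0.00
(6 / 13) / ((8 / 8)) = 6 / 13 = 0.46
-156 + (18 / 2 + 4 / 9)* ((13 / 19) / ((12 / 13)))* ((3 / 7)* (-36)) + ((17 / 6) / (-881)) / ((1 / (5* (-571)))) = -179152163 / 703038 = -254.83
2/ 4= 1/ 2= 0.50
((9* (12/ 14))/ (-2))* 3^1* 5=-57.86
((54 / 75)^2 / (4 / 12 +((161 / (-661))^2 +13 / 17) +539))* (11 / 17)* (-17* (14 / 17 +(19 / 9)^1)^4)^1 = -195335405372185331 / 249473231143486875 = -0.78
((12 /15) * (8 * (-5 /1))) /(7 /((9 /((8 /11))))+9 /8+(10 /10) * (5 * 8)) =-25344 /33019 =-0.77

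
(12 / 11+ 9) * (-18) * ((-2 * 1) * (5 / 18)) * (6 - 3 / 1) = 3330 / 11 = 302.73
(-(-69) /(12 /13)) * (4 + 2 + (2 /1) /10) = 9269 /20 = 463.45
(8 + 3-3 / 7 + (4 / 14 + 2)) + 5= 125 / 7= 17.86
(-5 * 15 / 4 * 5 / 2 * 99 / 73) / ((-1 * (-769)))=-37125 / 449096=-0.08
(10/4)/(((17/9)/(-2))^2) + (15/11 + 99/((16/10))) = 1679565/25432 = 66.04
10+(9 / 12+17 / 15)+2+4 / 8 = 863 / 60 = 14.38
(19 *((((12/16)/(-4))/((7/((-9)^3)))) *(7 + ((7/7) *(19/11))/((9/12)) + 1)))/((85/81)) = 1121931/308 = 3642.63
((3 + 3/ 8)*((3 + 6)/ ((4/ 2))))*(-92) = -5589/ 4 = -1397.25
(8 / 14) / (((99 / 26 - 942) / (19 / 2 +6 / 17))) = -17420 / 2902767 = -0.01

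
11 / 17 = 0.65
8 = 8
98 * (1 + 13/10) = 1127/5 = 225.40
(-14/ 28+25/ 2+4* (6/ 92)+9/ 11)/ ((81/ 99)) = 1103/ 69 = 15.99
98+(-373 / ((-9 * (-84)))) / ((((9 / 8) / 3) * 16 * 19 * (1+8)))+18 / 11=850114873 / 8532216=99.64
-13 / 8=-1.62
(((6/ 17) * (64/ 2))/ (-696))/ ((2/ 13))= -52/ 493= -0.11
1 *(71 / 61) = 71 / 61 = 1.16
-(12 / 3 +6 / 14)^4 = -923521 / 2401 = -384.64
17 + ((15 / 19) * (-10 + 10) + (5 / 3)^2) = 178 / 9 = 19.78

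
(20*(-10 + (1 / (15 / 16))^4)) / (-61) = 1762856 / 617625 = 2.85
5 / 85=1 / 17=0.06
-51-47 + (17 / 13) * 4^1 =-1206 / 13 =-92.77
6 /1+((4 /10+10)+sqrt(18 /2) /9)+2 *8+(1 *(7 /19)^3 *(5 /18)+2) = 21449809 /617310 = 34.75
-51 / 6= -17 / 2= -8.50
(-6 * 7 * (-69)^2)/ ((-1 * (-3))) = -66654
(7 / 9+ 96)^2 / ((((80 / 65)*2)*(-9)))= -9862333 / 23328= -422.77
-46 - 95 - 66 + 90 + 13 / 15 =-1742 / 15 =-116.13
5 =5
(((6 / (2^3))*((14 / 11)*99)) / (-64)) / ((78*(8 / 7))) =-441 / 26624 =-0.02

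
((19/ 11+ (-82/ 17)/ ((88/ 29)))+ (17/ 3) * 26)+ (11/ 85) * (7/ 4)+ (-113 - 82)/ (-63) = 1973877/ 13090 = 150.79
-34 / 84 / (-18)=0.02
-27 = -27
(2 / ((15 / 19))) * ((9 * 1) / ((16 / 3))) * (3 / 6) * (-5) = -171 / 16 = -10.69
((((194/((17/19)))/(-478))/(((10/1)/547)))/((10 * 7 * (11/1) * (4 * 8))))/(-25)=0.00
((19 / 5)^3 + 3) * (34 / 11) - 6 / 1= 237706 / 1375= 172.88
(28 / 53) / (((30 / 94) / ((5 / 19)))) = 1316 / 3021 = 0.44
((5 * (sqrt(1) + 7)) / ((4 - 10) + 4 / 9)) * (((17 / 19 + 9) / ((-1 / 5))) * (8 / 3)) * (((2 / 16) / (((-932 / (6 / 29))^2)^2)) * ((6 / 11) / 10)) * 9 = 0.00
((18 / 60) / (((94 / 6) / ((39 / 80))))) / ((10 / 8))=351 / 47000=0.01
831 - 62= 769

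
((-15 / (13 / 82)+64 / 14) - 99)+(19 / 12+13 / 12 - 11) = -53884 / 273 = -197.38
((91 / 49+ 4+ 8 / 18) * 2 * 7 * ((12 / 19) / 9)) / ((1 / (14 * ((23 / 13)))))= 1022672 / 6669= 153.35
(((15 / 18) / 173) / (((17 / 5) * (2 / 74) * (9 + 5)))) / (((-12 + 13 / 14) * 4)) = -0.00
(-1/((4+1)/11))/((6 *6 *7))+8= 10069/1260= 7.99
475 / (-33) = -475 / 33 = -14.39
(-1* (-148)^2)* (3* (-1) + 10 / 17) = 898064 / 17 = 52827.29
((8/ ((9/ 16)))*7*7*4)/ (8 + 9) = 25088/ 153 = 163.97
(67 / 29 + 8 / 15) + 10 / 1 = 5587 / 435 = 12.84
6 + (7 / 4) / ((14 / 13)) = 61 / 8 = 7.62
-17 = -17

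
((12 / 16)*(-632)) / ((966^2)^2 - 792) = -79 / 145130019924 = -0.00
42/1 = 42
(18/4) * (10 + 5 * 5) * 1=157.50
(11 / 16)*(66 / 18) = 121 / 48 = 2.52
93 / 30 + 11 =141 / 10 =14.10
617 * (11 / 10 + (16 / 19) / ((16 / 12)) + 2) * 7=3062171 / 190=16116.69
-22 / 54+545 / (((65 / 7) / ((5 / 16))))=100717 / 5616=17.93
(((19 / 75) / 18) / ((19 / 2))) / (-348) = -1 / 234900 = -0.00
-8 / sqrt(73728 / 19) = -sqrt(38) / 48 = -0.13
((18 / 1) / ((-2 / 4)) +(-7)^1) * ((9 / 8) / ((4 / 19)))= -229.78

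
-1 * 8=-8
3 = 3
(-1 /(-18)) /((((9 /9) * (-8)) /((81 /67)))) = -9 /1072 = -0.01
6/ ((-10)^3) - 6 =-3003/ 500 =-6.01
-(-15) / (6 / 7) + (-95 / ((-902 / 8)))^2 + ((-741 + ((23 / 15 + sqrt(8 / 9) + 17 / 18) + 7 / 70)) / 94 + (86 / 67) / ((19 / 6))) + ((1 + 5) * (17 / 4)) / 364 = sqrt(2) / 141 + 91863833553991 / 8482529535480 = 10.84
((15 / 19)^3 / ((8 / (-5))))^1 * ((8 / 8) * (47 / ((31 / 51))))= -40449375 / 1701032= -23.78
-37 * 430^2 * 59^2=-23814565300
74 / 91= 0.81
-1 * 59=-59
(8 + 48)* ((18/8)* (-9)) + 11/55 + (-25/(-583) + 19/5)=-658765/583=-1129.96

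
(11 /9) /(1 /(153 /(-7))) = -187 /7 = -26.71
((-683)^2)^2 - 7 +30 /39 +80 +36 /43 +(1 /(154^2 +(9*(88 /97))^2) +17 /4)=217611987199.86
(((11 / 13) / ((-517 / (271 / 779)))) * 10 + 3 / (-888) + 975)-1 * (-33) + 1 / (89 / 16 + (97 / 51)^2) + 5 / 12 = 8570811259486741 / 8498434110504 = 1008.52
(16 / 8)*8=16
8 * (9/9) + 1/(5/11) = 51/5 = 10.20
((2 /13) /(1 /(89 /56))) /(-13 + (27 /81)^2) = -801 /42224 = -0.02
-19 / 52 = -0.37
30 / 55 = 6 / 11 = 0.55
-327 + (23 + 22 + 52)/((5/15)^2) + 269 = 815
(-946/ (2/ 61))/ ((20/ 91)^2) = -238931693/ 400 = -597329.23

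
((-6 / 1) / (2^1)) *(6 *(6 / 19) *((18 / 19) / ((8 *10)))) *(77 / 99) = -0.05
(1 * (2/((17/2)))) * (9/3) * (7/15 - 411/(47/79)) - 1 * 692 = -4711364/3995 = -1179.32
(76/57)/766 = 2/1149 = 0.00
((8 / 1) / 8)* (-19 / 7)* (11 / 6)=-209 / 42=-4.98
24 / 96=1 / 4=0.25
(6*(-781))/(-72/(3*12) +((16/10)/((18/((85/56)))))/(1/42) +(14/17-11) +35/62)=1347012/1709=788.19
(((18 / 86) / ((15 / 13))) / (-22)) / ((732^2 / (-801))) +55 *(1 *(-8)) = -123906319729 / 281605280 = -440.00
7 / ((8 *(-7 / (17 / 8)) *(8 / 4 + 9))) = -17 / 704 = -0.02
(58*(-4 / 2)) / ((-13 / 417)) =48372 / 13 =3720.92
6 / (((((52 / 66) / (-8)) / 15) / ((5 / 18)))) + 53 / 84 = -276511 / 1092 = -253.22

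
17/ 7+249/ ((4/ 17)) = 29699/ 28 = 1060.68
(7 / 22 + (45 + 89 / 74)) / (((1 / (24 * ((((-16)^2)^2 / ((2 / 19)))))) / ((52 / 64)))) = 229869060096 / 407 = 564788845.44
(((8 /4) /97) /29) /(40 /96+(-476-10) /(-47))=1128 /17066471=0.00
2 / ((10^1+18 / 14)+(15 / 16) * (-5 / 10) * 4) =112 / 527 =0.21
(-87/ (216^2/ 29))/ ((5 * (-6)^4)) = -841/ 100776960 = -0.00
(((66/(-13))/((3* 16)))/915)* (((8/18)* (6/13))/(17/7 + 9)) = -0.00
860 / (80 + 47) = 860 / 127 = 6.77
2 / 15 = 0.13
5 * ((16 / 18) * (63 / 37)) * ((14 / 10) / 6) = 196 / 111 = 1.77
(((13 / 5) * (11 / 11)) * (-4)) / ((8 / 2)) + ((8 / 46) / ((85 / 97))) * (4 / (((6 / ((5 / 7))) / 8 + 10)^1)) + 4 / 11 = -10287113 / 4752605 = -2.16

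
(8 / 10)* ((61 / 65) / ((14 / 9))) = 1098 / 2275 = 0.48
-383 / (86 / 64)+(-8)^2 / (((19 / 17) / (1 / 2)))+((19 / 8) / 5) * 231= -4793067 / 32680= -146.67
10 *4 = 40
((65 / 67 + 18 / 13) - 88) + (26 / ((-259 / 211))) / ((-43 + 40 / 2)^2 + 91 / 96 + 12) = -1005652770197 / 11736718903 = -85.68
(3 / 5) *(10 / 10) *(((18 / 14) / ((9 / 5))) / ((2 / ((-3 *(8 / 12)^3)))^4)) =256 / 15309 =0.02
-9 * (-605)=5445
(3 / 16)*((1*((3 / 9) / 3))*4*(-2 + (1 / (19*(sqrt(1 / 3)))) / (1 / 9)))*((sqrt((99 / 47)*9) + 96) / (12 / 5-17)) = 0.68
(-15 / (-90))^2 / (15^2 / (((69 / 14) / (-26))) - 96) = -23 / 1062288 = -0.00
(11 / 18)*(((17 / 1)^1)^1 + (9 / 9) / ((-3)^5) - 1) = 42757 / 4374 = 9.78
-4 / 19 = -0.21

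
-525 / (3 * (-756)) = 25 / 108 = 0.23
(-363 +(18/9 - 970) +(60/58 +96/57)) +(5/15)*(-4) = -2197853/1653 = -1329.61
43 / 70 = 0.61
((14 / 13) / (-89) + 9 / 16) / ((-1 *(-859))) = 10189 / 15901808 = 0.00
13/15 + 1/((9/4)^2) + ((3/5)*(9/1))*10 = 22301/405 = 55.06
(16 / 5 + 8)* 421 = 23576 / 5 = 4715.20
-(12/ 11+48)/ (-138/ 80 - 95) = 21600/ 42559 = 0.51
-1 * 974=-974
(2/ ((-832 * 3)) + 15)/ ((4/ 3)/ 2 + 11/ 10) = 93595/ 11024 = 8.49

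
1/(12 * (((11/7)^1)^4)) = 2401/175692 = 0.01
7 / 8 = 0.88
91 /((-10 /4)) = -182 /5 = -36.40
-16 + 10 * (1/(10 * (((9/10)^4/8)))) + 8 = 27512/6561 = 4.19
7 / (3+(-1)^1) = 7 / 2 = 3.50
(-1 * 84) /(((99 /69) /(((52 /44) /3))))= -23.06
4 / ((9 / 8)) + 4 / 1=68 / 9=7.56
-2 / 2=-1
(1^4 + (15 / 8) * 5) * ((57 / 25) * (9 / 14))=42579 / 2800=15.21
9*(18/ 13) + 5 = 227/ 13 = 17.46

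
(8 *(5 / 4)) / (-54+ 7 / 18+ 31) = -180 / 407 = -0.44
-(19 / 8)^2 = -361 / 64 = -5.64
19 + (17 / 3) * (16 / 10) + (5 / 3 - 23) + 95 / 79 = 9404 / 1185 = 7.94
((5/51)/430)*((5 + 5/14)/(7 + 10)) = 25/347956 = 0.00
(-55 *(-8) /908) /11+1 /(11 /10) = 0.95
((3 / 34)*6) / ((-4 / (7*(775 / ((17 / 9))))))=-439425 / 1156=-380.13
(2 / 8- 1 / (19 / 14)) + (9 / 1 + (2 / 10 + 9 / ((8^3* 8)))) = 3391319 / 389120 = 8.72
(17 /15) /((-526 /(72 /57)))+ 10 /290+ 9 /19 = 0.51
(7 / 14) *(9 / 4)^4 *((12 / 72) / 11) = 2187 / 11264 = 0.19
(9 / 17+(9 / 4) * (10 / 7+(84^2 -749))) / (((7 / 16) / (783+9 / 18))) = 21175118586 / 833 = 25420310.43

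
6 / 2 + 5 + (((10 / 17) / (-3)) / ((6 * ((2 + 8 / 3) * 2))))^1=11419 / 1428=8.00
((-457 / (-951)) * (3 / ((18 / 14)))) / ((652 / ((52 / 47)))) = 41587 / 21856833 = 0.00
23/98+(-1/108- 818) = -4327663/5292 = -817.77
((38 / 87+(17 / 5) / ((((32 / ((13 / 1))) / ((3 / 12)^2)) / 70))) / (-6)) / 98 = -144317 / 13095936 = -0.01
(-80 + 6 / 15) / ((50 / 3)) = -597 / 125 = -4.78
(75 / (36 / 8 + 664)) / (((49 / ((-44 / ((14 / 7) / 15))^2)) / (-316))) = -5161860000 / 65513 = -78791.38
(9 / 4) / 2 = 9 / 8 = 1.12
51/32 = 1.59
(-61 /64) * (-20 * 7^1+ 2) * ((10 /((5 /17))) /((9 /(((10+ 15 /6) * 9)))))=1788825 /32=55900.78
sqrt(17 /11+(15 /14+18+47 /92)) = sqrt(265063799) /3542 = 4.60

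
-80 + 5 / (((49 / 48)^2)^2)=-434642000 / 5764801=-75.40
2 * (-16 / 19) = -32 / 19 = -1.68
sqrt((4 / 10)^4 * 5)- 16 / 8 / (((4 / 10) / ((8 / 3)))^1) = -40 / 3 + 4 * sqrt(5) / 25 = -12.98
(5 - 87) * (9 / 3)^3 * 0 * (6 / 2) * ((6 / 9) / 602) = 0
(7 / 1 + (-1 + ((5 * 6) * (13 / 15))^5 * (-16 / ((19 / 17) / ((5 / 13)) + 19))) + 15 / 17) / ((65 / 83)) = -876917969503 / 79135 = -11081291.08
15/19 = 0.79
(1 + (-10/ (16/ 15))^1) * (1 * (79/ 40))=-16.54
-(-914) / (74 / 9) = 4113 / 37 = 111.16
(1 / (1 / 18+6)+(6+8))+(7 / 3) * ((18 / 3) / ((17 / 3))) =30826 / 1853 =16.64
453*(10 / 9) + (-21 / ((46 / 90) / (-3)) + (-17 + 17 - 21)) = 41786 / 69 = 605.59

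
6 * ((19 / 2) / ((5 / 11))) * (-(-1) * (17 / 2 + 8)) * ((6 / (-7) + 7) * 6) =76261.11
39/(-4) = -39/4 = -9.75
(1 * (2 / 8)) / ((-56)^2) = 1 / 12544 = 0.00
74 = 74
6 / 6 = 1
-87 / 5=-17.40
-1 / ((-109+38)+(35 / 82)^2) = 6724 / 476179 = 0.01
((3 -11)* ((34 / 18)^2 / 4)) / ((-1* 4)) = 289 / 162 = 1.78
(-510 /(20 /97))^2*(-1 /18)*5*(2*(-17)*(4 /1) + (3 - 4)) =232831585.62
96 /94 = 48 /47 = 1.02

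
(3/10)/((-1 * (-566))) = 0.00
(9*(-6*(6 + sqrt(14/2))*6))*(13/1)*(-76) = 320112*sqrt(7) + 1920672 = 2767608.74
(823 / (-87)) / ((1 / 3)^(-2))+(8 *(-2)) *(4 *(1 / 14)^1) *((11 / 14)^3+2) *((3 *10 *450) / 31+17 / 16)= -1156342657831 / 233117892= -4960.33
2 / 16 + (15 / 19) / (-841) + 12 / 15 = 590623 / 639160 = 0.92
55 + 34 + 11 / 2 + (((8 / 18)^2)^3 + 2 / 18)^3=28368389626116381119 / 300189270593998242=94.50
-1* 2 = -2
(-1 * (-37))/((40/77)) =71.22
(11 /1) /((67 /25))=275 /67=4.10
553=553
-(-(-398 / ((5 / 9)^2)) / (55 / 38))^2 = -1500732801936 / 1890625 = -793776.03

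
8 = 8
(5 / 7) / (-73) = -5 / 511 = -0.01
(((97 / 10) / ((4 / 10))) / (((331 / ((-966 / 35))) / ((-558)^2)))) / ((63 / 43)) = -4978347102 / 11585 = -429723.53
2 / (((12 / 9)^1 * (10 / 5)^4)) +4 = 131 / 32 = 4.09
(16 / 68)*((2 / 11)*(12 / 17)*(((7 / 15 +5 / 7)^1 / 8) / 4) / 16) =31 / 445060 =0.00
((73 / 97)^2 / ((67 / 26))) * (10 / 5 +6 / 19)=6096376 / 11977657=0.51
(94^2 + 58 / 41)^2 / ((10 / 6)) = 393857782668 / 8405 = 46859938.45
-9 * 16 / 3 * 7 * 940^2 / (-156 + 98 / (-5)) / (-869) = -742224000 / 381491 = -1945.59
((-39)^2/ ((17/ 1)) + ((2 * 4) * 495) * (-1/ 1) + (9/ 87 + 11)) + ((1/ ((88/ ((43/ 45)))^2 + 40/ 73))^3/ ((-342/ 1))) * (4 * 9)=-27121712507259982263212687831370669/ 7027395463428580934367248096000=-3859.43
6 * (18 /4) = 27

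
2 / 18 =1 / 9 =0.11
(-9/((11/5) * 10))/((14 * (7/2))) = -9/1078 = -0.01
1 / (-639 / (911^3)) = -1183189.41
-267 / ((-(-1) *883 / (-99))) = 26433 / 883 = 29.94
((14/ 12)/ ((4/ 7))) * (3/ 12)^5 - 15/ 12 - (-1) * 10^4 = 245729329/ 24576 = 9998.75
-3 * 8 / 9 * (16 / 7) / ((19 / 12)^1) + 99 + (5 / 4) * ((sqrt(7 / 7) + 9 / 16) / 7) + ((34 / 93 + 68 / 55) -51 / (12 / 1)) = 4039596013 / 43538880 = 92.78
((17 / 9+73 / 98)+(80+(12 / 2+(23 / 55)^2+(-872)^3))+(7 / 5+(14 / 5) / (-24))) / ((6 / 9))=-3538126493672899 / 3557400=-994582136.86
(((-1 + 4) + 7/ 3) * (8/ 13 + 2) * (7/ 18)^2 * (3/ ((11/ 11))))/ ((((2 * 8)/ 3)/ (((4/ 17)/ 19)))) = 98/ 6669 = 0.01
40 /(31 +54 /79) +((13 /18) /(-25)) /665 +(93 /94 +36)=673309565771 /17602034625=38.25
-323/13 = -24.85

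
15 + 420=435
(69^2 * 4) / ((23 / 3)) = 2484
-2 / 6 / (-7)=1 / 21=0.05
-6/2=-3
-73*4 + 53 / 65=-18927 / 65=-291.18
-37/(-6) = 37/6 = 6.17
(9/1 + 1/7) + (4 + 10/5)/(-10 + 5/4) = 296/35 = 8.46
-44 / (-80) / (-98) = -11 / 1960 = -0.01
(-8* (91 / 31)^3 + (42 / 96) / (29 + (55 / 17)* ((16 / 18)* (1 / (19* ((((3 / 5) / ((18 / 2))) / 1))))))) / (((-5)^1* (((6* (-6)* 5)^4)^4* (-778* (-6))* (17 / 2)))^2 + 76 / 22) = -4592569380355 / 1317396146849261125291396512360665366502128274075024413350765714285714285714285714364119975904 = -0.00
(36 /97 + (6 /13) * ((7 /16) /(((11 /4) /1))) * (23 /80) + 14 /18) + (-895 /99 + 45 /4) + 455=9155784499 /19974240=458.38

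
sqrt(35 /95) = sqrt(133) /19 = 0.61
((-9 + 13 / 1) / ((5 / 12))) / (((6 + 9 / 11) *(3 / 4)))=704 / 375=1.88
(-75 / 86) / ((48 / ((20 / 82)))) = -125 / 28208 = -0.00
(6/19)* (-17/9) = -0.60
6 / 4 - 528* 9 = -9501 / 2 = -4750.50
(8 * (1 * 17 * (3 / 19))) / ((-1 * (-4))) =102 / 19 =5.37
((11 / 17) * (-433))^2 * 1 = 78498.85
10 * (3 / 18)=1.67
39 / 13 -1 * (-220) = 223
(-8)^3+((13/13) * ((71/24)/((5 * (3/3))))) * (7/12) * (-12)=-61937/120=-516.14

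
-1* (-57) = 57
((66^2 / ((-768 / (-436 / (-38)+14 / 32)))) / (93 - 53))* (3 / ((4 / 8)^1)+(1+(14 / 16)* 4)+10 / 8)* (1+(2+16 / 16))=-79.38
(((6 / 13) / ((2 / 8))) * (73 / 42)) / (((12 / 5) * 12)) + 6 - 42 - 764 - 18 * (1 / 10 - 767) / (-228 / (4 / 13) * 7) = -802.55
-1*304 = -304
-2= -2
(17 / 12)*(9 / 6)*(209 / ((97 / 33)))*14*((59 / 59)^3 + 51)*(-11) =-117366249 / 97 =-1209961.33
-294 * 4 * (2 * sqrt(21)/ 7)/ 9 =-112 * sqrt(21)/ 3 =-171.08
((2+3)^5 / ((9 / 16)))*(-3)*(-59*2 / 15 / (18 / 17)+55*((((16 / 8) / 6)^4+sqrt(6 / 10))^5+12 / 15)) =-6588839375510000 / 10460353203 - 8544904808000*sqrt(15) / 129140163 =-886153.21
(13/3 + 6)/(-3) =-31/9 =-3.44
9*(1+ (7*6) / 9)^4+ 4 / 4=83530 / 9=9281.11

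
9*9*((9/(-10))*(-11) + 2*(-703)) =-1130841/10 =-113084.10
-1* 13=-13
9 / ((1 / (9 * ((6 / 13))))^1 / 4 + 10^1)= 1944 / 2173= 0.89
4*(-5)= -20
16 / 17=0.94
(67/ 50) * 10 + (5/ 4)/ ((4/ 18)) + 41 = 2401/ 40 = 60.02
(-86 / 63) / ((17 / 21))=-86 / 51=-1.69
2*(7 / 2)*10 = 70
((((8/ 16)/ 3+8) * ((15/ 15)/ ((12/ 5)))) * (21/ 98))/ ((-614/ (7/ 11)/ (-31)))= 7595/ 324192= 0.02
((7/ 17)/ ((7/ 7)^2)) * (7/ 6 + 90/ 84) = 47/ 51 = 0.92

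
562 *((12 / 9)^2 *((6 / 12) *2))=8992 / 9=999.11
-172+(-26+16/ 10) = -982/ 5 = -196.40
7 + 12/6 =9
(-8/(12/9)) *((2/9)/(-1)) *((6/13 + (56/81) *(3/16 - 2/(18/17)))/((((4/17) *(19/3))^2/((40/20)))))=-206057/240084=-0.86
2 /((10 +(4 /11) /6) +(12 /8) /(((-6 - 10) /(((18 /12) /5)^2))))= 211200 /1061509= 0.20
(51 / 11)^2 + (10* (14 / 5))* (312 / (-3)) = -349751 / 121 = -2890.50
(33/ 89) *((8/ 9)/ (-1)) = -88/ 267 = -0.33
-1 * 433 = -433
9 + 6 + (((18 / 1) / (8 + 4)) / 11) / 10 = 3303 / 220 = 15.01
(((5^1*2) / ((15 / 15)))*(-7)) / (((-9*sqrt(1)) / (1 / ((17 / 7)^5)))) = 1176490 / 12778713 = 0.09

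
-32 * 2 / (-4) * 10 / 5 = 32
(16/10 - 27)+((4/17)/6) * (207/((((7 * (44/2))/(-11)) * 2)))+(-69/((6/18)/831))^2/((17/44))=91136732699549/1190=76585489663.49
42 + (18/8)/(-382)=41.99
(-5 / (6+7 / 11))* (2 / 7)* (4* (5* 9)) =-19800 / 511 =-38.75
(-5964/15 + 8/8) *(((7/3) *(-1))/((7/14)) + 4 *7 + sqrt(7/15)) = -9254 - 661 *sqrt(105)/25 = -9524.93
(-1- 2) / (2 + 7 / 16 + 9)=-16 / 61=-0.26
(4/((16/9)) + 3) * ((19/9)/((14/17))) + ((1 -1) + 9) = 539/24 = 22.46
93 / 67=1.39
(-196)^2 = 38416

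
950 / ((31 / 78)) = 74100 / 31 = 2390.32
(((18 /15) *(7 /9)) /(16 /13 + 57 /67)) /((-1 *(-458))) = 871 /889665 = 0.00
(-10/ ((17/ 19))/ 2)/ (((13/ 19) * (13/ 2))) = -3610/ 2873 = -1.26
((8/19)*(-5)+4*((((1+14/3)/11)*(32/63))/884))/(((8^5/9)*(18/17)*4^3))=-2296003/269228703744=-0.00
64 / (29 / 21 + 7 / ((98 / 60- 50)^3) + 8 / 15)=33.43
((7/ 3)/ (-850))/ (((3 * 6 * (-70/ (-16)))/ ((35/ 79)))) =-14/ 906525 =-0.00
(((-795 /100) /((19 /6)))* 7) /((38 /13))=-43407 /7220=-6.01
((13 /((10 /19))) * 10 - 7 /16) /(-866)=-3945 /13856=-0.28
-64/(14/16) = -512/7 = -73.14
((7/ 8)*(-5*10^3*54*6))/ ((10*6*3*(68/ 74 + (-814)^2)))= -41625/ 3502298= -0.01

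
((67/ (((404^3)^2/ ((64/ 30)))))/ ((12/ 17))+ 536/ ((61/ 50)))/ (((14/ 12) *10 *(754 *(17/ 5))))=655458970431900741479/ 44620825950738008724480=0.01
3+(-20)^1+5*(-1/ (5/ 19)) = -36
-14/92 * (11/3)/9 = -77/1242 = -0.06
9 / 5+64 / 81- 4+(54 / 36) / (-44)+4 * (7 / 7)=91097 / 35640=2.56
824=824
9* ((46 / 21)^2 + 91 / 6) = 17609 / 98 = 179.68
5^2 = 25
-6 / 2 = -3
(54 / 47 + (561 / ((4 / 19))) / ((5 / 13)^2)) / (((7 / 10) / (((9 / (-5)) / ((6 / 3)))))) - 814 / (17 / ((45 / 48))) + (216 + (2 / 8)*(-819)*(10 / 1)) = -4001128521 / 159800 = -25038.35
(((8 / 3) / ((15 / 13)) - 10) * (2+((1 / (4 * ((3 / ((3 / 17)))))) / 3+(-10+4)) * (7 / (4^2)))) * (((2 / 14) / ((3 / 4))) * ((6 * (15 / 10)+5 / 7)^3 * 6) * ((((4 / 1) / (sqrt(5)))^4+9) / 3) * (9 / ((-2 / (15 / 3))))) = -391125731048 / 540225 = -724005.24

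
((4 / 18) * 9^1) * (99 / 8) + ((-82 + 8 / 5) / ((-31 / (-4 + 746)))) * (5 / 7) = 173517 / 124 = 1399.33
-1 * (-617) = 617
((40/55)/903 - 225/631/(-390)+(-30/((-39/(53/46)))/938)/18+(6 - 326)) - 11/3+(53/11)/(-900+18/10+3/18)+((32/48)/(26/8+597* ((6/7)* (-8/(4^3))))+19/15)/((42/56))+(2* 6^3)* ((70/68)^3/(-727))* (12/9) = -130030147421518707292204169/402744314188269906152300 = -322.86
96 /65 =1.48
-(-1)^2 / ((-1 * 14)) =1 / 14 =0.07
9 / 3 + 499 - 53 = 449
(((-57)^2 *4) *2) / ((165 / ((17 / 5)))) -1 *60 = 130788 / 275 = 475.59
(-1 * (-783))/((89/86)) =756.61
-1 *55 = -55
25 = 25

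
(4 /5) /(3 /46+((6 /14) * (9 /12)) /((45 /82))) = 161 /131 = 1.23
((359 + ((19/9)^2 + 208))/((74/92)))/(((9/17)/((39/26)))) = 18098608/8991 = 2012.97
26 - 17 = 9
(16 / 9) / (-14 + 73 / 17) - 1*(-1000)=1484728 / 1485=999.82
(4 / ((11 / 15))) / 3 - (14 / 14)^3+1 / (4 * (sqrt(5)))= sqrt(5) / 20+9 / 11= 0.93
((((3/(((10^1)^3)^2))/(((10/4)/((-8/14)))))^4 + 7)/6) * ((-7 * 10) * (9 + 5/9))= -110275421142578125000000003483/141311645507812500000000000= -780.37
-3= -3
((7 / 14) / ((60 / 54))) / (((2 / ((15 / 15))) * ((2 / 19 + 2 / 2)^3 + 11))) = 61731 / 3388400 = 0.02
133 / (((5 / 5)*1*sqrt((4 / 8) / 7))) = 133*sqrt(14) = 497.64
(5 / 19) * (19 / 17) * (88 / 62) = 220 / 527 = 0.42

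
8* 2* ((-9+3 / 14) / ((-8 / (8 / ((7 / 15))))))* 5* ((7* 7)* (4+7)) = 811800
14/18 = 7/9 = 0.78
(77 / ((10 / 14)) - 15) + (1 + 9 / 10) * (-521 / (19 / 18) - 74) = -4928 / 5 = -985.60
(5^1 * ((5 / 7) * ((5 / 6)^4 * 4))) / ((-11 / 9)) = -15625 / 2772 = -5.64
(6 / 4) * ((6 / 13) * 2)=18 / 13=1.38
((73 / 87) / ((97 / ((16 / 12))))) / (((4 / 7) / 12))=2044 / 8439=0.24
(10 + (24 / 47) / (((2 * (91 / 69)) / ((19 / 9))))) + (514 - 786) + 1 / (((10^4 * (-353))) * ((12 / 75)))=-631912929077 / 2415649600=-261.59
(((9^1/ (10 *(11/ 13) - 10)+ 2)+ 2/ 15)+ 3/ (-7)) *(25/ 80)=-1.30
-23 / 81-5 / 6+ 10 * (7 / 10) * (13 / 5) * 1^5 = 13837 / 810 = 17.08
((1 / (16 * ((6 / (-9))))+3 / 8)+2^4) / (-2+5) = 521 / 96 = 5.43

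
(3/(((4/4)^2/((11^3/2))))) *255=1018215/2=509107.50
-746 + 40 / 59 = -43974 / 59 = -745.32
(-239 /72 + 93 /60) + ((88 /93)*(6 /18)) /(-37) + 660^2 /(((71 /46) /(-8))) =-66191458461289 /29317320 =-2257759.52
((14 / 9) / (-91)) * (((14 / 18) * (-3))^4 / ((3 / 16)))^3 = -113387824750592 / 1678822119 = -67540.11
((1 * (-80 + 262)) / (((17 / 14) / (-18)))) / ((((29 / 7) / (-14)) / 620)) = 2786696640 / 493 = 5652528.68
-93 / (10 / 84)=-3906 / 5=-781.20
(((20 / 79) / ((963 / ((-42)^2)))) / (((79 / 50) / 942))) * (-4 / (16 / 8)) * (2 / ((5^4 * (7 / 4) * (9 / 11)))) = -12379136 / 10016805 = -1.24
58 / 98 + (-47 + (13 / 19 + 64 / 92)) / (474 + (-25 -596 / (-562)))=1328217507 / 2708037871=0.49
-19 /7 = -2.71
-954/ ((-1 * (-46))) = -477/ 23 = -20.74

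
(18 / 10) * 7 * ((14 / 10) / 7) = 63 / 25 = 2.52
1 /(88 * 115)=1 /10120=0.00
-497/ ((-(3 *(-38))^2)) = 497/ 12996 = 0.04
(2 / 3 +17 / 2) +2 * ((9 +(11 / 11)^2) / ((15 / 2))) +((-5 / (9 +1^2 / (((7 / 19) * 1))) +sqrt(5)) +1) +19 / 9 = sqrt(5) +5357 / 369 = 16.75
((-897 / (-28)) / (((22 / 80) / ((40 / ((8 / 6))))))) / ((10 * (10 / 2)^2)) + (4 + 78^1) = 36952 / 385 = 95.98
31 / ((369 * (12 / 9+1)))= 0.04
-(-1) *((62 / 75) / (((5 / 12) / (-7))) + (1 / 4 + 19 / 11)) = -65509 / 5500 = -11.91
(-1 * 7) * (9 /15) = -21 /5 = -4.20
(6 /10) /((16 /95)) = 3.56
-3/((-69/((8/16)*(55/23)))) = 55/1058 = 0.05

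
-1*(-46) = 46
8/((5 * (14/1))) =4/35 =0.11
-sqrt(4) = -2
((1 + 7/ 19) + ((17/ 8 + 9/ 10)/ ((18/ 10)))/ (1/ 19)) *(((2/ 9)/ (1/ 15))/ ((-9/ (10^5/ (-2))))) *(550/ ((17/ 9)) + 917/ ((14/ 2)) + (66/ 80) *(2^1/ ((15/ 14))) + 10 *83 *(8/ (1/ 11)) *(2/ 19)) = 7459931299516250/ 1491291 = 5002331067.19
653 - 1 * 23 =630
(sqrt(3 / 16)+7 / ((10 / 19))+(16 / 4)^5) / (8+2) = sqrt(3) / 40+10373 / 100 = 103.77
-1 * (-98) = 98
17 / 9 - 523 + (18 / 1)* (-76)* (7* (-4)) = 340046 / 9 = 37782.89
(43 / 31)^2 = 1.92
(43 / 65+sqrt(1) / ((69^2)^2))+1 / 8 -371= -4363670130311 / 11786902920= -370.21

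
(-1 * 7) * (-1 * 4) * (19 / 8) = 133 / 2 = 66.50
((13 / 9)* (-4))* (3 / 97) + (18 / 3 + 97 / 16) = 55331 / 4656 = 11.88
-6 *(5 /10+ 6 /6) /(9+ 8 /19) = -171 /179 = -0.96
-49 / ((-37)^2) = -49 / 1369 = -0.04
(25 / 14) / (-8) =-25 / 112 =-0.22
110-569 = -459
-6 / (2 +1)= -2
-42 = -42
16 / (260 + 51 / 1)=0.05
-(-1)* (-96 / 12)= -8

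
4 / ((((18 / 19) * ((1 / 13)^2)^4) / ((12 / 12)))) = 30997767398 / 9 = 3444196377.56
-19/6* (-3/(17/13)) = 247/34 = 7.26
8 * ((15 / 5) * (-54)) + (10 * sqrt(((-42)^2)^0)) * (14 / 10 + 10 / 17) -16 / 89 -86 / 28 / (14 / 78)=-191779025 / 148274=-1293.41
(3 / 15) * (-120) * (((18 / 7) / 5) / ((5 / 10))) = -864 / 35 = -24.69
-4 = -4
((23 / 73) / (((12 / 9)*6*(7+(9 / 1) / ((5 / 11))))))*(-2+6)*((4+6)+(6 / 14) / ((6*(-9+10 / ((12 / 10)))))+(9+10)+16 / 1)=144555 / 547792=0.26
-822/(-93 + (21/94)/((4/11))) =103024/11579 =8.90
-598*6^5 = -4650048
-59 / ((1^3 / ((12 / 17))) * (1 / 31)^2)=-680388 / 17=-40022.82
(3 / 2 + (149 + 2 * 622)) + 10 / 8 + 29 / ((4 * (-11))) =15346 / 11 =1395.09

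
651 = 651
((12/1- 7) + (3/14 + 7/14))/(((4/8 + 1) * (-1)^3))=-80/21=-3.81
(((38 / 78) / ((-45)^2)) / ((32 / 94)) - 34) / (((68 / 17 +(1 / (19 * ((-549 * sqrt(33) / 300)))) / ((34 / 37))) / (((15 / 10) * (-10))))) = 156597055897885 * sqrt(33) / 5180091658563744 +183458106572520593 / 1438914349601040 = 127.67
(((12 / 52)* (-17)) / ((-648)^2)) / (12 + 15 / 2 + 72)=-17 / 166491936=-0.00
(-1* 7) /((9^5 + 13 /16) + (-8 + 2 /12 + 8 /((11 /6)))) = -3696 /31176469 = -0.00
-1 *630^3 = -250047000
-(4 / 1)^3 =-64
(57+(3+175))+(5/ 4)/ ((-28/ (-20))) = 6605/ 28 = 235.89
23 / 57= 0.40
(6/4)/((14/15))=45/28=1.61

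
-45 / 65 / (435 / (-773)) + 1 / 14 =34351 / 26390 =1.30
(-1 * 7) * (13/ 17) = -5.35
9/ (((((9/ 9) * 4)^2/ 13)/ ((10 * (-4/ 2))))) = -585/ 4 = -146.25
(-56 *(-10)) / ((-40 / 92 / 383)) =-493304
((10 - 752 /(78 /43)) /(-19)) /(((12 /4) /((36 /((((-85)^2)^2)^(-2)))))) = 171974220162653125000 /247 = 696251903492522773.28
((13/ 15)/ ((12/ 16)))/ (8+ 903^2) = 52/ 36693765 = 0.00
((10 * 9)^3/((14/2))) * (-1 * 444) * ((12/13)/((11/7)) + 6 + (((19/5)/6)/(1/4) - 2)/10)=-307371360960/1001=-307064296.66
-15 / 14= -1.07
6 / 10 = 3 / 5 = 0.60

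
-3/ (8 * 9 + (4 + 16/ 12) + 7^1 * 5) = -9/ 337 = -0.03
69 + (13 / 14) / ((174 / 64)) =69.34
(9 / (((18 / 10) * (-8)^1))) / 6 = -5 / 48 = -0.10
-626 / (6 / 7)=-2191 / 3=-730.33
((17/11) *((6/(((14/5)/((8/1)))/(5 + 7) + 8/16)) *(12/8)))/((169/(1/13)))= 36720/3069209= 0.01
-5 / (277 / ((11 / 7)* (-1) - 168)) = 5935 / 1939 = 3.06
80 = 80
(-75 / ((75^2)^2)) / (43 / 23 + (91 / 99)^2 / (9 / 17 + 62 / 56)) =-6503871 / 6546320078125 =-0.00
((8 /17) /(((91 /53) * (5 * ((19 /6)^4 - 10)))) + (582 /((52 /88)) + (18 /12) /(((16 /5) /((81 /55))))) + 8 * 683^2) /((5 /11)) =1192814366255402213 /145245973600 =8212374.75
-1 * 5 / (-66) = 5 / 66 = 0.08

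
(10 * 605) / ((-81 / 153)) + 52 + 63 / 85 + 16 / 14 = -60907201 / 5355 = -11373.89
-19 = -19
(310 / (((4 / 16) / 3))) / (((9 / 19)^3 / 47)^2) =128866195399960 / 177147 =727453444.88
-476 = -476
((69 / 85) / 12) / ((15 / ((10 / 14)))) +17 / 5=24299 / 7140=3.40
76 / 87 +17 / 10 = 2239 / 870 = 2.57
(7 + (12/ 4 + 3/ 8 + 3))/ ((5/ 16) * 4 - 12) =-107/ 86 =-1.24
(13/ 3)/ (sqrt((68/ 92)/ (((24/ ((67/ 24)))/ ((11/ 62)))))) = 104 * sqrt(17866354)/ 12529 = 35.09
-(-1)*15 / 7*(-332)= -711.43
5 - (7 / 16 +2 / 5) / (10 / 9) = 3397 / 800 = 4.25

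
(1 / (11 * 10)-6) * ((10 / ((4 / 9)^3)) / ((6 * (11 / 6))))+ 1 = -472667 / 7744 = -61.04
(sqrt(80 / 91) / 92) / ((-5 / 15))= -0.03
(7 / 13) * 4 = 28 / 13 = 2.15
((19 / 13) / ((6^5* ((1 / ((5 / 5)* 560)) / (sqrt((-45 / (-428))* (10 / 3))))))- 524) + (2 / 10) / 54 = -141479 / 270 + 3325* sqrt(642) / 1352052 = -523.93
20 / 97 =0.21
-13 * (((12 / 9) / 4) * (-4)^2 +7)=-481 / 3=-160.33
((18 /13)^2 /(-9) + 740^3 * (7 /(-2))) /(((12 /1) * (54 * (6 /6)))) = -59922499009 /27378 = -2188709.88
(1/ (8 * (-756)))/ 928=-1/ 5612544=-0.00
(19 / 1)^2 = 361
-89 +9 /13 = -1148 /13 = -88.31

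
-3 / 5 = -0.60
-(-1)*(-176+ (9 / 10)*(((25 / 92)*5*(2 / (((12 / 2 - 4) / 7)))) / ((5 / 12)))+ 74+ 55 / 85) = -63193 / 782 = -80.81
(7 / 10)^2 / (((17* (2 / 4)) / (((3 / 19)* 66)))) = 4851 / 8075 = 0.60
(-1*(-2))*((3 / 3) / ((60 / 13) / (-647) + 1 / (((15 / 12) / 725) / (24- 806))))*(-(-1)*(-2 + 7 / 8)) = 75699 / 15259572880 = 0.00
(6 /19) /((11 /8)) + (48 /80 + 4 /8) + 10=23679 /2090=11.33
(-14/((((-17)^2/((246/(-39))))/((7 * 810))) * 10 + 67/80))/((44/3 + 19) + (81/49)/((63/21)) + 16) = -1913693040/5194229879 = -0.37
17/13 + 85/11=1292/143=9.03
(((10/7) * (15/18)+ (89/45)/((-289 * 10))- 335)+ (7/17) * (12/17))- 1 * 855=-1081968773/910350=-1188.52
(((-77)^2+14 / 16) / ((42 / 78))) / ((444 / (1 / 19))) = 29367 / 22496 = 1.31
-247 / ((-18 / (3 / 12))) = 247 / 72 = 3.43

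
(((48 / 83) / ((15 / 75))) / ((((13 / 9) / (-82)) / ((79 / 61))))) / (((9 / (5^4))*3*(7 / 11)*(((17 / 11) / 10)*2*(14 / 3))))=-293939250000 / 54827227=-5361.19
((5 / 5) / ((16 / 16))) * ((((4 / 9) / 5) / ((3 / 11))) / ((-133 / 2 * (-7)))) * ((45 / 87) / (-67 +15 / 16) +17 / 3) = 45793528 / 11557866915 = 0.00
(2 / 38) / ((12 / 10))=5 / 114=0.04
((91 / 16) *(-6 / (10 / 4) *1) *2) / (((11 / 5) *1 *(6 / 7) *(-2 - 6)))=637 / 352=1.81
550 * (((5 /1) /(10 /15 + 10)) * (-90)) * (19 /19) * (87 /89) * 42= -339136875 /356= -952631.67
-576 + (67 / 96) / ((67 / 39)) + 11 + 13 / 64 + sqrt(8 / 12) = -36121 / 64 + sqrt(6) / 3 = -563.57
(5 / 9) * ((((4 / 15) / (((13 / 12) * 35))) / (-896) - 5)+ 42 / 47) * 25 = -122941235 / 2155608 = -57.03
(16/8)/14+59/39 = 1.66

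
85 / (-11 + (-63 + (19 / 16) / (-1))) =-1360 / 1203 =-1.13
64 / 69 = 0.93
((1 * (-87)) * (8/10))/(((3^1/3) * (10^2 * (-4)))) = 0.17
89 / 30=2.97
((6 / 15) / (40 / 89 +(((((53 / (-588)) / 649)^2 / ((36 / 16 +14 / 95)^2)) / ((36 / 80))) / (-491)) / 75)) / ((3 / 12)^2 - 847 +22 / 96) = -15278449603858082724852 / 14535270337072106402696375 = -0.00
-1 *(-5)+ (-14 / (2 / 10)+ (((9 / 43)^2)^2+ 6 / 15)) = -64.60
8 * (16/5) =128/5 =25.60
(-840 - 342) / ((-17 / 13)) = 15366 / 17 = 903.88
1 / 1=1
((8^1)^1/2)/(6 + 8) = 0.29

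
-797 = -797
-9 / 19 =-0.47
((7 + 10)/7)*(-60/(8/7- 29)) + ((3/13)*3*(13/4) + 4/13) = 405/52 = 7.79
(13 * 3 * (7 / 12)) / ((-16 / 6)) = -273 / 32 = -8.53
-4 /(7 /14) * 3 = -24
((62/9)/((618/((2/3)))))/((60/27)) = 31/9270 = 0.00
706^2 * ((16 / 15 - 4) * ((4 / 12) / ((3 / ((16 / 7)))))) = -350898944 / 945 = -371321.63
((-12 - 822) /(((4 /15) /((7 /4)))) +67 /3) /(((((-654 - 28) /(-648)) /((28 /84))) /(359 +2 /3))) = -423461103 /682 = -620910.71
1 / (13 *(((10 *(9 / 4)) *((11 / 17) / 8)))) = 272 / 6435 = 0.04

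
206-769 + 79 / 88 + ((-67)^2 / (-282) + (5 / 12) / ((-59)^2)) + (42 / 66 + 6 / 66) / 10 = -577.95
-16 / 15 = -1.07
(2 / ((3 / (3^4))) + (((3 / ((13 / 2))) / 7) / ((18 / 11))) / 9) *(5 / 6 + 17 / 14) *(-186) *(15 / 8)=-884372185 / 22932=-38564.98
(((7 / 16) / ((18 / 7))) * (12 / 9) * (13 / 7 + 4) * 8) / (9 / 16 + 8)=4592 / 3699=1.24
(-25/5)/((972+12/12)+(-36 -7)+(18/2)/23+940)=-115/43019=-0.00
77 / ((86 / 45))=3465 / 86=40.29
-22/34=-11/17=-0.65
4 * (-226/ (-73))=904/ 73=12.38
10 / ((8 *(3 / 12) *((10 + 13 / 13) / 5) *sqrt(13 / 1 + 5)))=25 *sqrt(2) / 66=0.54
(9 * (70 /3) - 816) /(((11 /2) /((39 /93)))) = -15756 /341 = -46.21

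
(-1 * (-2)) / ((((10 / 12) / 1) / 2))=24 / 5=4.80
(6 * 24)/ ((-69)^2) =16/ 529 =0.03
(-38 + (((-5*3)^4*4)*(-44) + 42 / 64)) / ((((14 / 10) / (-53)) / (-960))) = -323816214321.43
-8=-8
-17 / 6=-2.83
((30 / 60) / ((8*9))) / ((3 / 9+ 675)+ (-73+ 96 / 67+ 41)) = 67 / 6220704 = 0.00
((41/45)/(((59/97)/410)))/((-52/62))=-5054767/6903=-732.26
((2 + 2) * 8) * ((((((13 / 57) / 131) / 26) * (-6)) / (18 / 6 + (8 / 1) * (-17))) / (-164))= -8 / 13572517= -0.00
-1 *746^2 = -556516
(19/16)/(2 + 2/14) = 133/240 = 0.55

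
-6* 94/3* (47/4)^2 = -103823/4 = -25955.75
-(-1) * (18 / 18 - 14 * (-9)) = 127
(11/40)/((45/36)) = 11/50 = 0.22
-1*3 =-3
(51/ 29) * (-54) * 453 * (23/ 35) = -28693926/ 1015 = -28269.88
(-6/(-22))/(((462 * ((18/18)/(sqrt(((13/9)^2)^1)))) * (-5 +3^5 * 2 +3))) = 13/7379064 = 0.00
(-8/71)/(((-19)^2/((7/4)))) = -14/25631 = -0.00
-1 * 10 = -10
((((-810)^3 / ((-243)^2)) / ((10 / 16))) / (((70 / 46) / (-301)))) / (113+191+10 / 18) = 25634880 / 2741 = 9352.38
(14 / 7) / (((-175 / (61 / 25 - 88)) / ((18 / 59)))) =77004 / 258125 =0.30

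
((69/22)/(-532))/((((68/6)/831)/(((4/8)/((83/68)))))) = -172017/971432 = -0.18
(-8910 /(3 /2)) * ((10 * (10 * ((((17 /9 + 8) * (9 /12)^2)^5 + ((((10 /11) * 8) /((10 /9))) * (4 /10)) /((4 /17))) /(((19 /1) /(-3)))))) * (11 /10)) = 1371093067012185 /2490368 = 550558418.28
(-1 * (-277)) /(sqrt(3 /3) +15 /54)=4986 /23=216.78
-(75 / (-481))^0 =-1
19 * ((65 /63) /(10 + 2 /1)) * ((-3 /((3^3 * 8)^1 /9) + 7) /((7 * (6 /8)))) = 67925 /31752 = 2.14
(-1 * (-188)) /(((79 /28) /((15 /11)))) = 78960 /869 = 90.86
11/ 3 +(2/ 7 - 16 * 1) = -253/ 21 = -12.05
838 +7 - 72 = 773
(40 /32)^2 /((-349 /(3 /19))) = -75 /106096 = -0.00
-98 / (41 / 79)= -7742 / 41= -188.83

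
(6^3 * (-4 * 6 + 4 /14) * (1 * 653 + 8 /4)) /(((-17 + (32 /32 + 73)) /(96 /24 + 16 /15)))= -2087616 /7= -298230.86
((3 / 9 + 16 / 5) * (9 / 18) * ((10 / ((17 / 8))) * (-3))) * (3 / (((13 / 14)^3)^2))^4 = -110388474511146894731779353083904 / 9227613096364298717117121137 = -11962.84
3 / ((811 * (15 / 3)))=0.00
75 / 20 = 3.75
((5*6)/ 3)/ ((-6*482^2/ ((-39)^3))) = 98865/ 232324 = 0.43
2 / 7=0.29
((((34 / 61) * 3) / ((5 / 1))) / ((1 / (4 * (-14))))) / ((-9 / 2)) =3808 / 915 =4.16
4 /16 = 1 /4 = 0.25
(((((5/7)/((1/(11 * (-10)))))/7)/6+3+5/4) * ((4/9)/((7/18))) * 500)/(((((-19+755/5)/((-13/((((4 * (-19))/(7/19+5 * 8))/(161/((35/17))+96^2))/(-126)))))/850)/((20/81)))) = -275503663900075000/15760899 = -17480199822.36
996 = 996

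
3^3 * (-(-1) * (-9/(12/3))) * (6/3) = -243/2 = -121.50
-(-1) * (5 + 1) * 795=4770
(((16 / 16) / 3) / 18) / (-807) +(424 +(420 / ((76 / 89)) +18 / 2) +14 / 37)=28344437837 / 30635334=925.22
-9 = -9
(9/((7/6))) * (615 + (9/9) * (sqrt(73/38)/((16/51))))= 4778.37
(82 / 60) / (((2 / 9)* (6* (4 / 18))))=369 / 80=4.61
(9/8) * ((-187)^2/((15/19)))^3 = 293298905328058531/3000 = 97766301776019.51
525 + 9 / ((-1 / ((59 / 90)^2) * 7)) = 3304019 / 6300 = 524.45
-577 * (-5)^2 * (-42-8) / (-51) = -721250 / 51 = -14142.16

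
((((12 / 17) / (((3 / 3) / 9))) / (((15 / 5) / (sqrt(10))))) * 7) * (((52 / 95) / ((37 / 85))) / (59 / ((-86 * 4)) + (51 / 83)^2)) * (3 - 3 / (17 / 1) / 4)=120035920032 * sqrt(10) / 448891511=845.61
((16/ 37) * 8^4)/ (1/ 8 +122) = 524288/ 36149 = 14.50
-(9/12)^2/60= -3/320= -0.01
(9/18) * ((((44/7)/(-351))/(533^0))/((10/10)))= -22/2457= -0.01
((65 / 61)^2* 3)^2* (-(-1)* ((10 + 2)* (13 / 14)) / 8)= 6265569375 / 387683548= 16.16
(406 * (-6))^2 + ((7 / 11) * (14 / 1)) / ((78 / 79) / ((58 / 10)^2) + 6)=13074074771863 / 2203212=5934097.48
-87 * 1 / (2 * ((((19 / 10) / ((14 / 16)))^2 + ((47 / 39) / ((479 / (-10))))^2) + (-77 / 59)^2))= -129467155257469575 / 19104534218848682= -6.78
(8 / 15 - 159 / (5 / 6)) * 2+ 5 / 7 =-39881 / 105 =-379.82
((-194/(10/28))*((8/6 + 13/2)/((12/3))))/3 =-31913/90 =-354.59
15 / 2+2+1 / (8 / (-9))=67 / 8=8.38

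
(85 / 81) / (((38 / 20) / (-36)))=-3400 / 171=-19.88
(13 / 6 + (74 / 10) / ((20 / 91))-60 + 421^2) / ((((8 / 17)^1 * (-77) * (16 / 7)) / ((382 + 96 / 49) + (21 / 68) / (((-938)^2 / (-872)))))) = -6106544722481681 / 7432922112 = -821553.71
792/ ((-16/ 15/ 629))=-934065/ 2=-467032.50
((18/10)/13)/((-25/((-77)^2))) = -53361/1625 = -32.84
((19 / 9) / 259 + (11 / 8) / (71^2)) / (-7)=-791873 / 658031976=-0.00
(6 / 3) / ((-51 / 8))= -16 / 51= -0.31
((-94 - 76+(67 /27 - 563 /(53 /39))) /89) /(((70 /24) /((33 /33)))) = -3330232 /1485855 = -2.24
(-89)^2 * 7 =55447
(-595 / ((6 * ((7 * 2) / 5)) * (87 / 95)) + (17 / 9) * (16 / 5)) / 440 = -170323 / 2296800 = -0.07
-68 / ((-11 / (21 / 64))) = 357 / 176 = 2.03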